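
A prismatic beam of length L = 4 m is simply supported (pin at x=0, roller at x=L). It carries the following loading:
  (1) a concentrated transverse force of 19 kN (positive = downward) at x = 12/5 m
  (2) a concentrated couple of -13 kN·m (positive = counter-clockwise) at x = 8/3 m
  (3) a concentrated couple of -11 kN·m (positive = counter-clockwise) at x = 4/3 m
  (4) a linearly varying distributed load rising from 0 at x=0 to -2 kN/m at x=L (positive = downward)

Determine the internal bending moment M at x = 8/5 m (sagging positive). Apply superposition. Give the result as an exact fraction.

Load 1 — point force P=19 kN at a=12/5 m (b=L-a=8/5):
  M_1 = Pbx/L  [x≤a] = 19·(8/5)·(8/5)/4 = 304/25 kN·m
Load 2 — applied couple M₀=-13 kN·m at a=8/3 m (b=L-a=4/3):
  M_2 = M₀x/L  [x≤a] = (-13)·(8/5)/4 = -26/5 kN·m
Load 3 — applied couple M₀=-11 kN·m at a=4/3 m (b=L-a=8/3):
  M_3 = M₀x/L - M₀  [x>a] = (-11)·(8/5)/4 - (-11) = 33/5 kN·m
Load 4 — triangular load w₀=-2 kN/m (0→w₀ over full span):
  M_4 = w₀Lx/6 - w₀x³/(6L) = (-2)·4·(8/5)/6 - (-2)·(8/5)³/(6·4) = -224/125 kN·m
Superposition: M = Σ M_i = 1471/125 kN·m ≈ 11.768000 kN·m

M(8/5) = 1471/125 kN·m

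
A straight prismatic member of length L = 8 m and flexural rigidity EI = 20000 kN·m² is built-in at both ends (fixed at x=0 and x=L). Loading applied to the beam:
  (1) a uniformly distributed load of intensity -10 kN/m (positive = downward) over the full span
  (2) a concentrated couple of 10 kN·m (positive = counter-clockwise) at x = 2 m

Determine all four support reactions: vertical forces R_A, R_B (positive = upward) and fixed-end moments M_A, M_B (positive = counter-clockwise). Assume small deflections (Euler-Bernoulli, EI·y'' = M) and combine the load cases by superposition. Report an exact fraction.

Load 1 — uniform load w=-10 kN/m over full span:
  R_A = wL/2 = (-10)·8/2 = -40 kN
  M_A = wL²/12 = (-10)·8²/12 = -160/3 kN·m
  R_B = wL/2 = (-10)·8/2 = -40 kN
  M_B = -wL²/12 = -(-10)·8²/12 = 160/3 kN·m
Load 2 — applied couple M₀=10 kN·m at a=2 m (b=L-a=6):
  R_A = 6M₀ab/L³ = 6·10·2·6/8³ = 45/32 kN
  M_A = M₀b(2a-b)/L² = 10·6·(2·2-6)/8² = -15/8 kN·m
  R_B = -6M₀ab/L³ = -6·10·2·6/8³ = -45/32 kN
  M_B = M₀a(2b-a)/L² = 10·2·(2·6-2)/8² = 25/8 kN·m
Superposition: R_A = -1235/32 kN, M_A = -1325/24 kN·m, R_B = -1325/32 kN, M_B = 1355/24 kN·m

R_A = -1235/32 kN, M_A = -1325/24 kN·m, R_B = -1325/32 kN, M_B = 1355/24 kN·m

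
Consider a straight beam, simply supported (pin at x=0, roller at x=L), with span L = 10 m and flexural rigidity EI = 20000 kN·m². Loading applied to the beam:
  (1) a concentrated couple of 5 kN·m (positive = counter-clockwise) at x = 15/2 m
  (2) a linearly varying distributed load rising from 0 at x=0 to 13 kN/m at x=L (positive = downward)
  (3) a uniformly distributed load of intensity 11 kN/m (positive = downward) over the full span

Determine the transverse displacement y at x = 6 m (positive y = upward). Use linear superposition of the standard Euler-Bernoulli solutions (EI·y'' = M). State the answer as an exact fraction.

y(6) = -1324519/12000000 m

Load 1 — applied couple M₀=5 kN·m at a=15/2 m (b=L-a=5/2):
  y_1 = (M₀x³/(6L)+C₁x)/EI  [x≤a] with C₁=M₀(3b²-L²)/(6L)=-325/48 = (5·6³/(6·10)+(-325/48)·6)/20000 = -181/160000 m
Load 2 — triangular load w₀=13 kN/m (0→w₀ over full span):
  y_2 = -w₀x(7L⁴-10L²x²+3x⁴)/(360LEI) = -13·6·(7·10⁴-10·10²·6²+3·6⁴)/(360·10·20000) = -1924/46875 m
Load 3 — uniform load w=11 kN/m over full span:
  y_3 = -wx(L³-2Lx²+x³)/(24EI) = -11·6·(10³-2·10·6²+6³)/(24·20000) = -341/5000 m
Superposition: y = Σ y_i = -1324519/12000000 m ≈ -0.110377 m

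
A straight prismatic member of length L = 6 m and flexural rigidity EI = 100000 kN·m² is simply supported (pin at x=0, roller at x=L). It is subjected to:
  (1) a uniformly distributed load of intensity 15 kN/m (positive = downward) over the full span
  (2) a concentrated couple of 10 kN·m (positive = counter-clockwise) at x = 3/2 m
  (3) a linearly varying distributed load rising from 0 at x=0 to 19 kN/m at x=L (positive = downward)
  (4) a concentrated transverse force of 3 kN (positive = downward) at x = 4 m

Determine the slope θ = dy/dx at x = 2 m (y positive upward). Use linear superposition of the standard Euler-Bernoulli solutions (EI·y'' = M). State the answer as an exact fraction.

θ(2) = -38533/36000000 rad

Load 1 — uniform load w=15 kN/m over full span:
  θ_1 = -w(L³-6Lx²+4x³)/(24EI) = -15·(6³-6·6·2²+4·2³)/(24·100000) = -13/20000 rad
Load 2 — applied couple M₀=10 kN·m at a=3/2 m (b=L-a=9/2):
  θ_2 = (M₀x²/(2L)-M₀(x-a)+C₁)/EI  [x>a] with C₁=M₀(3b²-L²)/(6L)=55/8 = (10·2²/(2·6)-10·(2-(3/2))+(55/8))/100000 = 1/19200 rad
Load 3 — triangular load w₀=19 kN/m (0→w₀ over full span):
  θ_3 = -w₀(7L⁴-30L²x²+15x⁴)/(360LEI) = -19·(7·6⁴-30·6²·2²+15·2⁴)/(360·6·100000) = -247/562500 rad
Load 4 — point force P=3 kN at a=4 m (b=L-a=2):
  θ_4 = -Pb(L²-b²-3x²)/(6LEI)  [x≤a] = -3·2·(6²-2²-3·2²)/(6·6·100000) = -1/30000 rad
Superposition: θ = Σ θ_i = -38533/36000000 rad ≈ -0.001070 rad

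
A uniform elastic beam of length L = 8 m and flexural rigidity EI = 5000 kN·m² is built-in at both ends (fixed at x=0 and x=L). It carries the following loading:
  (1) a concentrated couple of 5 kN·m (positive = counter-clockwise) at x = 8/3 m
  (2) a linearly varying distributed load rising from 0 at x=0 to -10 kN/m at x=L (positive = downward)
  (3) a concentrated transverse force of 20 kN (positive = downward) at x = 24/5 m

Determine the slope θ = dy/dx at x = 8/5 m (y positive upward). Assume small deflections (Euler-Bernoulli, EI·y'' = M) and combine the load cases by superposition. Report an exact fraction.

Load 1 — applied couple M₀=5 kN·m at a=8/3 m (b=L-a=16/3):
  θ_1 = (R_Ax²/2 - M_Ax)/EI  [x≤a] with R_A=5/6, M_A=0 = ((5/6)·(8/5)²/2 - 0·(8/5))/5000 = 2/9375 rad
Load 2 — triangular load w₀=-10 kN/m (0→w₀ over full span):
  θ_2 = -w₀(2x(L-x)(L-2x)(x+2L)+x²(L-x)²)/(120LEI) = -(-10)·(2·(8/5)·(8-(8/5))·(8-2·(8/5))·((8/5)+2·8)+(8/5)²·(8-(8/5))²)/(120·8·5000) = 896/234375 rad
Load 3 — point force P=20 kN at a=24/5 m (b=L-a=16/5):
  θ_3 = -Pb²x(2aL-(3a+b)x)/(2L³EI)  [x≤a] = -20·(16/5)²·(8/5)·(2·(24/5)·8-(3·(24/5)+(16/5))·(8/5))/(2·8³·5000) = -1216/390625 rad
Superposition: θ = Σ θ_i = 1082/1171875 rad ≈ 0.000923 rad

θ(8/5) = 1082/1171875 rad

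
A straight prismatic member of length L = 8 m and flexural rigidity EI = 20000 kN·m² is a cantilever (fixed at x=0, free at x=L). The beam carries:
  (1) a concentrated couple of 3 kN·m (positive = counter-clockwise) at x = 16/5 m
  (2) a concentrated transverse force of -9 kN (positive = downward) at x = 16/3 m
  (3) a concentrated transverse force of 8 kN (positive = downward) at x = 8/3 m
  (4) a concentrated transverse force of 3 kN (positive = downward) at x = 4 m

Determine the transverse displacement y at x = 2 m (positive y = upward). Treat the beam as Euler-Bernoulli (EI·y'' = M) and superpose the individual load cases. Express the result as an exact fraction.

Load 1 — applied couple M₀=3 kN·m at a=16/5 m (b=L-a=24/5):
  y_1 = M₀x²/(2EI)  [x≤a] = 3·2²/(2·20000) = 3/10000 m
Load 2 — point force P=-9 kN at a=16/3 m (b=L-a=8/3):
  y_2 = -Px²(3a-x)/(6EI)  [x≤a] = -(-9)·2²·(3·(16/3)-2)/(6·20000) = 21/5000 m
Load 3 — point force P=8 kN at a=8/3 m (b=L-a=16/3):
  y_3 = -Px²(3a-x)/(6EI)  [x≤a] = -8·2²·(3·(8/3)-2)/(6·20000) = -1/625 m
Load 4 — point force P=3 kN at a=4 m (b=L-a=4):
  y_4 = -Px²(3a-x)/(6EI)  [x≤a] = -3·2²·(3·4-2)/(6·20000) = -1/1000 m
Superposition: y = Σ y_i = 19/10000 m ≈ 0.001900 m

y(2) = 19/10000 m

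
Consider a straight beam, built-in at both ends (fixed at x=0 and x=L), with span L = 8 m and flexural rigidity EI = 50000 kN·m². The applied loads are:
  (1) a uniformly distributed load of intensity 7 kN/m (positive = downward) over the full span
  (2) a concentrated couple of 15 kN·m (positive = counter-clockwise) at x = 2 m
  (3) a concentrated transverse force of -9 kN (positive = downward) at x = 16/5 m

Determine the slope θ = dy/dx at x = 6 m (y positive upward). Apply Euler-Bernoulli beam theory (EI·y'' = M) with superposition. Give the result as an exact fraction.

θ(6) = 61423/200000000 rad

Load 1 — uniform load w=7 kN/m over full span:
  θ_1 = -wx(L-x)(L-2x)/(12EI) = -7·6·(8-6)·(8-2·6)/(12·50000) = 7/12500 rad
Load 2 — applied couple M₀=15 kN·m at a=2 m (b=L-a=6):
  θ_2 = (R_Ax²/2 - M_Ax - M₀(x-a))/EI  [x>a] with R_A=135/64, M_A=-45/16 = ((135/64)·6²/2 - (-45/16)·6 - 15·(6-2))/50000 = -33/320000 rad
Load 3 — point force P=-9 kN at a=16/5 m (b=L-a=24/5):
  θ_3 = Pa²(L-x)(2bL-(3b+a)(L-x))/(2L³EI)  [x>a] = (-9)·(16/5)²·(8-6)·(2·(24/5)·8-(3·(24/5)+(16/5))·(8-6))/(2·8³·50000) = -117/781250 rad
Superposition: θ = Σ θ_i = 61423/200000000 rad ≈ 0.000307 rad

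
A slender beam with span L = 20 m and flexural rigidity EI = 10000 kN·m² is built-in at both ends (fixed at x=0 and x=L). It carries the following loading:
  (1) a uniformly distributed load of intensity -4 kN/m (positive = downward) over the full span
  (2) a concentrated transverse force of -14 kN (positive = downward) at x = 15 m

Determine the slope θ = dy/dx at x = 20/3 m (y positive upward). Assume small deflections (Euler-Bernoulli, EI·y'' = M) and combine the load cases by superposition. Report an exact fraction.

Load 1 — uniform load w=-4 kN/m over full span:
  θ_1 = -wx(L-x)(L-2x)/(12EI) = -(-4)·(20/3)·(20-(20/3))·(20-2·(20/3))/(12·10000) = 8/405 rad
Load 2 — point force P=-14 kN at a=15 m (b=L-a=5):
  θ_2 = -Pb²x(2aL-(3a+b)x)/(2L³EI)  [x≤a] = -(-14)·5²·(20/3)·(2·15·20-(3·15+5)·(20/3))/(2·20³·10000) = 7/1800 rad
Superposition: θ = Σ θ_i = 383/16200 rad ≈ 0.023642 rad

θ(20/3) = 383/16200 rad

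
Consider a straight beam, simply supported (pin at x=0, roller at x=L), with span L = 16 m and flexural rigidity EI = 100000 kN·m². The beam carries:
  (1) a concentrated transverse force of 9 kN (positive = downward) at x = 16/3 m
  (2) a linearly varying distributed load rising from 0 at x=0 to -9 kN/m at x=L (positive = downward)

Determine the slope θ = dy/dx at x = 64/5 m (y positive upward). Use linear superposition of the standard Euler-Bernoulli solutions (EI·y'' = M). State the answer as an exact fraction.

Load 1 — point force P=9 kN at a=16/3 m (b=L-a=32/3):
  θ_1 = -Pa(2L²-6Lx+3x²+a²)/(6LEI)  [x>a] = -9·(16/3)·(2·16²-6·16·(64/5)+3·(64/5)²+(16/3)²)/(6·16·100000) = 692/703125 rad
Load 2 — triangular load w₀=-9 kN/m (0→w₀ over full span):
  θ_2 = -w₀(7L⁴-30L²x²+15x⁴)/(360LEI) = -(-9)·(7·16⁴-30·16²·(64/5)²+15·(64/5)⁴)/(360·16·100000) = -12112/1953125 rad
Superposition: θ = Σ θ_i = -91708/17578125 rad ≈ -0.005217 rad

θ(64/5) = -91708/17578125 rad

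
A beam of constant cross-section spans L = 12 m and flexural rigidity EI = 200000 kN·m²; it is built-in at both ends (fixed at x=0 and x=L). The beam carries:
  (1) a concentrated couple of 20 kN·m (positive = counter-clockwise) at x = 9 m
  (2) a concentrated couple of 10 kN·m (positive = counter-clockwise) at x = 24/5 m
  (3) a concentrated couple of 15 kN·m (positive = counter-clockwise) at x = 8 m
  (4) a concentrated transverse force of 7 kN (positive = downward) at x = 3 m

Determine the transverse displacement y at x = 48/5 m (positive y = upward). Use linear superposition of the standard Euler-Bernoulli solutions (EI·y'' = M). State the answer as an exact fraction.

y(48/5) = -26661/250000000 m

Load 1 — applied couple M₀=20 kN·m at a=9 m (b=L-a=3):
  y_1 = (R_Ax³/6 - M_Ax²/2 - M₀(x-a)²/2)/EI  [x>a] with R_A=15/8, M_A=25/4 = ((15/8)·(48/5)³/6 - (25/4)·(48/5)²/2 - 20·((48/5)-9)²/2)/200000 = -189/2500000 m
Load 2 — applied couple M₀=10 kN·m at a=24/5 m (b=L-a=36/5):
  y_2 = (R_Ax³/6 - M_Ax²/2 - M₀(x-a)²/2)/EI  [x>a] with R_A=6/5, M_A=6/5 = ((6/5)·(48/5)³/6 - (6/5)·(48/5)²/2 - 10·((48/5)-(24/5))²/2)/200000 = 63/1953125 m
Load 3 — applied couple M₀=15 kN·m at a=8 m (b=L-a=4):
  y_3 = (R_Ax³/6 - M_Ax²/2 - M₀(x-a)²/2)/EI  [x>a] with R_A=5/3, M_A=5 = ((5/3)·(48/5)³/6 - 5·(48/5)²/2 - 15·((48/5)-8)²/2)/200000 = -3/156250 m
Load 4 — point force P=7 kN at a=3 m (b=L-a=9):
  y_4 = -Pa²(L-x)²(3bL-(3b+a)(L-x))/(6L³EI)  [x>a] = -7·3²·(12-(48/5))²·(3·9·12-(3·9+3)·(12-(48/5)))/(6·12³·200000) = -441/10000000 m
Superposition: y = Σ y_i = -26661/250000000 m ≈ -0.000107 m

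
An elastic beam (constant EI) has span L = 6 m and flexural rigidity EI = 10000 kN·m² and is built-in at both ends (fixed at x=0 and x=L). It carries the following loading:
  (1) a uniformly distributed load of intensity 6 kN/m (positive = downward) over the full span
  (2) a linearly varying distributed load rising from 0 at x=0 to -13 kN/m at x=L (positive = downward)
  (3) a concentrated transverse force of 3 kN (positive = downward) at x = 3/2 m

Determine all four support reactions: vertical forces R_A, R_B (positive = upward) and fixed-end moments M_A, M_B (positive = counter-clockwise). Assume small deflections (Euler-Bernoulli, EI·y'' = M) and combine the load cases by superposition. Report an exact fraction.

Load 1 — uniform load w=6 kN/m over full span:
  R_A = wL/2 = 6·6/2 = 18 kN
  M_A = wL²/12 = 6·6²/12 = 18 kN·m
  R_B = wL/2 = 6·6/2 = 18 kN
  M_B = -wL²/12 = -6·6²/12 = -18 kN·m
Load 2 — triangular load w₀=-13 kN/m (0→w₀ over full span):
  R_A = 3w₀L/20 = 3·(-13)·6/20 = -117/10 kN
  M_A = w₀L²/30 = (-13)·6²/30 = -78/5 kN·m
  R_B = 7w₀L/20 = 7·(-13)·6/20 = -273/10 kN
  M_B = -w₀L²/20 = -(-13)·6²/20 = 117/5 kN·m
Load 3 — point force P=3 kN at a=3/2 m (b=L-a=9/2):
  R_A = Pb²(3a+b)/L³ = 3·(9/2)²·(3·(3/2)+(9/2))/6³ = 81/32 kN
  M_A = Pab²/L² = 3·(3/2)·(9/2)²/6² = 81/32 kN·m
  R_B = Pa²(a+3b)/L³ = 3·(3/2)²·((3/2)+3·(9/2))/6³ = 15/32 kN
  M_B = -Pa²b/L² = -3·(3/2)²·(9/2)/6² = -27/32 kN·m
Superposition: R_A = 1413/160 kN, M_A = 789/160 kN·m, R_B = -1413/160 kN, M_B = 729/160 kN·m

R_A = 1413/160 kN, M_A = 789/160 kN·m, R_B = -1413/160 kN, M_B = 729/160 kN·m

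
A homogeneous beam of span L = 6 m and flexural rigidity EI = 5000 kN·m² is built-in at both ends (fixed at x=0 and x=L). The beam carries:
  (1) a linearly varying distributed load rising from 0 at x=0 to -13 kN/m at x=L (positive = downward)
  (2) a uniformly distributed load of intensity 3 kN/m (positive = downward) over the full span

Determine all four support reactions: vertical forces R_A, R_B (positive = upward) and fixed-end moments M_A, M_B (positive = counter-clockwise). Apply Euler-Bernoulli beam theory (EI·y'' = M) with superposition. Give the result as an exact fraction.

R_A = -27/10 kN, M_A = -33/5 kN·m, R_B = -183/10 kN, M_B = 72/5 kN·m

Load 1 — triangular load w₀=-13 kN/m (0→w₀ over full span):
  R_A = 3w₀L/20 = 3·(-13)·6/20 = -117/10 kN
  M_A = w₀L²/30 = (-13)·6²/30 = -78/5 kN·m
  R_B = 7w₀L/20 = 7·(-13)·6/20 = -273/10 kN
  M_B = -w₀L²/20 = -(-13)·6²/20 = 117/5 kN·m
Load 2 — uniform load w=3 kN/m over full span:
  R_A = wL/2 = 3·6/2 = 9 kN
  M_A = wL²/12 = 3·6²/12 = 9 kN·m
  R_B = wL/2 = 3·6/2 = 9 kN
  M_B = -wL²/12 = -3·6²/12 = -9 kN·m
Superposition: R_A = -27/10 kN, M_A = -33/5 kN·m, R_B = -183/10 kN, M_B = 72/5 kN·m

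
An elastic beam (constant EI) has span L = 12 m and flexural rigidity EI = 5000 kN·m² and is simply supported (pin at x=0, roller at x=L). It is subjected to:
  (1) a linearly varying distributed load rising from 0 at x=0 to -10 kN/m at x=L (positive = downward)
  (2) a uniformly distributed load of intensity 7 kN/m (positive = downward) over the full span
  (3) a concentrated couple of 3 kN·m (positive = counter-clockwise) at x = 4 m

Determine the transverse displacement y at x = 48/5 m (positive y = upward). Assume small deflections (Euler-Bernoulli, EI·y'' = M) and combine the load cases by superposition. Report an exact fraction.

Load 1 — triangular load w₀=-10 kN/m (0→w₀ over full span):
  y_1 = -w₀x(7L⁴-10L²x²+3x⁴)/(360LEI) = -(-10)·(48/5)·(7·12⁴-10·12²·(48/5)²+3·(48/5)⁴)/(360·12·5000) = 329184/1953125 m
Load 2 — uniform load w=7 kN/m over full span:
  y_2 = -wx(L³-2Lx²+x³)/(24EI) = -7·(48/5)·(12³-2·12·(48/5)²+(48/5)³)/(24·5000) = -87696/390625 m
Load 3 — applied couple M₀=3 kN·m at a=4 m (b=L-a=8):
  y_3 = (M₀x³/(6L)-M₀(x-a)²/2+C₁x)/EI  [x>a] with C₁=M₀(3b²-L²)/(6L)=2 = (3·(48/5)³/(6·12)-3·((48/5)-4)²/2+2·(48/5))/5000 = 141/78125 m
Superposition: y = Σ y_i = -105771/1953125 m ≈ -0.054155 m

y(48/5) = -105771/1953125 m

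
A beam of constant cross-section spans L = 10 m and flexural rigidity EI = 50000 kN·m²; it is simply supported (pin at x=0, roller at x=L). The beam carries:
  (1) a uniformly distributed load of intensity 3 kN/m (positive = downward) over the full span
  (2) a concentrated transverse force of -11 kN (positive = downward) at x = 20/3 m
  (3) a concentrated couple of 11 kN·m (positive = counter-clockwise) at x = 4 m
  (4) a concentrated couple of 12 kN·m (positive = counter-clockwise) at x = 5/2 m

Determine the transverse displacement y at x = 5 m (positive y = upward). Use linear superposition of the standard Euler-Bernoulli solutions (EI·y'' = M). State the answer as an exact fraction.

Load 1 — uniform load w=3 kN/m over full span:
  y_1 = -wx(L³-2Lx²+x³)/(24EI) = -3·5·(10³-2·10·5²+5³)/(24·50000) = -1/128 m
Load 2 — point force P=-11 kN at a=20/3 m (b=L-a=10/3):
  y_2 = -Pbx(L²-b²-x²)/(6LEI)  [x≤a] = -(-11)·(10/3)·5·(10²-(10/3)²-5²)/(6·10·50000) = 253/64800 m
Load 3 — applied couple M₀=11 kN·m at a=4 m (b=L-a=6):
  y_3 = (M₀x³/(6L)-M₀(x-a)²/2+C₁x)/EI  [x>a] with C₁=M₀(3b²-L²)/(6L)=22/15 = (11·5³/(6·10)-11·(5-4)²/2+(22/15)·5)/50000 = 99/200000 m
Load 4 — applied couple M₀=12 kN·m at a=5/2 m (b=L-a=15/2):
  y_4 = (M₀x³/(6L)-M₀(x-a)²/2+C₁x)/EI  [x>a] with C₁=M₀(3b²-L²)/(6L)=55/4 = (12·5³/(6·10)-12·(5-(5/2))²/2+(55/4)·5)/50000 = 9/8000 m
Superposition: y = Σ y_i = -74137/32400000 m ≈ -0.002288 m

y(5) = -74137/32400000 m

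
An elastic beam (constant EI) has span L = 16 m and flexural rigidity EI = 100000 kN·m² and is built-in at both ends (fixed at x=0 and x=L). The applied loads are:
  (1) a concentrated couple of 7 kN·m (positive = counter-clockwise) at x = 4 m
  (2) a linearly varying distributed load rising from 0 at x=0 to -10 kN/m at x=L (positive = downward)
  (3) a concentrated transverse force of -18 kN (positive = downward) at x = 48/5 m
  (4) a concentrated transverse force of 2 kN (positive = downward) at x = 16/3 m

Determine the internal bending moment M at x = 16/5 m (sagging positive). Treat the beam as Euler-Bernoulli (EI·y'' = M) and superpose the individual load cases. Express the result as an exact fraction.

Load 1 — applied couple M₀=7 kN·m at a=4 m (b=L-a=12):
  M_1 = R_Ax - M_A  [x≤a] with R_A=63/128, M_A=-21/16 = (63/128)·(16/5) - (-21/16) = 231/80 kN·m
Load 2 — triangular load w₀=-10 kN/m (0→w₀ over full span):
  M_2 = 3w₀Lx/20 - w₀L²/30 - w₀x³/(6L) = 3·(-10)·16·(16/5)/20 - (-10)·16²/30 - (-10)·(16/5)³/(6·16) = 896/75 kN·m
Load 3 — point force P=-18 kN at a=48/5 m (b=L-a=32/5):
  M_3 = Pb²(3a+b)x/L³ - Pab²/L²  [x≤a] = (-18)·(32/5)²·(3·(48/5)+(32/5))·(16/5)/16³ - (-18)·(48/5)·(32/5)²/16² = 4608/625 kN·m
Load 4 — point force P=2 kN at a=16/3 m (b=L-a=32/3):
  M_4 = Pb²(3a+b)x/L³ - Pab²/L²  [x≤a] = 2·(32/3)²·(3·(16/3)+(32/3))·(16/5)/16³ - 2·(16/3)·(32/3)²/16² = 0 kN·m
Superposition: M = Σ M_i = 666209/30000 kN·m ≈ 22.206967 kN·m

M(16/5) = 666209/30000 kN·m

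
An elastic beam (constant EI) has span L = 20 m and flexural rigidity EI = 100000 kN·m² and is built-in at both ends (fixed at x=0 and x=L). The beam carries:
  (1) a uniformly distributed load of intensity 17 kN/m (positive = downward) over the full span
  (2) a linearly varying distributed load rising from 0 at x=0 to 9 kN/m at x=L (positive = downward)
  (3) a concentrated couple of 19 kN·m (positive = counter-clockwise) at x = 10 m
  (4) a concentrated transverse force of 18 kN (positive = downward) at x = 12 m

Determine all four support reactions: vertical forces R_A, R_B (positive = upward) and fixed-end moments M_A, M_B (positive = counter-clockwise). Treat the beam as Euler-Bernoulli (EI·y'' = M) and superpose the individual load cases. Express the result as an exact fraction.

Load 1 — uniform load w=17 kN/m over full span:
  R_A = wL/2 = 17·20/2 = 170 kN
  M_A = wL²/12 = 17·20²/12 = 1700/3 kN·m
  R_B = wL/2 = 17·20/2 = 170 kN
  M_B = -wL²/12 = -17·20²/12 = -1700/3 kN·m
Load 2 — triangular load w₀=9 kN/m (0→w₀ over full span):
  R_A = 3w₀L/20 = 3·9·20/20 = 27 kN
  M_A = w₀L²/30 = 9·20²/30 = 120 kN·m
  R_B = 7w₀L/20 = 7·9·20/20 = 63 kN
  M_B = -w₀L²/20 = -9·20²/20 = -180 kN·m
Load 3 — applied couple M₀=19 kN·m at a=10 m (b=L-a=10):
  R_A = 6M₀ab/L³ = 6·19·10·10/20³ = 57/40 kN
  M_A = M₀b(2a-b)/L² = 19·10·(2·10-10)/20² = 19/4 kN·m
  R_B = -6M₀ab/L³ = -6·19·10·10/20³ = -57/40 kN
  M_B = M₀a(2b-a)/L² = 19·10·(2·10-10)/20² = 19/4 kN·m
Load 4 — point force P=18 kN at a=12 m (b=L-a=8):
  R_A = Pb²(3a+b)/L³ = 18·8²·(3·12+8)/20³ = 792/125 kN
  M_A = Pab²/L² = 18·12·8²/20² = 864/25 kN·m
  R_B = Pa²(a+3b)/L³ = 18·12²·(12+3·8)/20³ = 1458/125 kN
  M_B = -Pa²b/L² = -18·12²·8/20² = -1296/25 kN·m
Superposition: R_A = 204761/1000 kN, M_A = 217793/300 kN·m, R_B = 243239/1000 kN, M_B = -238127/300 kN·m

R_A = 204761/1000 kN, M_A = 217793/300 kN·m, R_B = 243239/1000 kN, M_B = -238127/300 kN·m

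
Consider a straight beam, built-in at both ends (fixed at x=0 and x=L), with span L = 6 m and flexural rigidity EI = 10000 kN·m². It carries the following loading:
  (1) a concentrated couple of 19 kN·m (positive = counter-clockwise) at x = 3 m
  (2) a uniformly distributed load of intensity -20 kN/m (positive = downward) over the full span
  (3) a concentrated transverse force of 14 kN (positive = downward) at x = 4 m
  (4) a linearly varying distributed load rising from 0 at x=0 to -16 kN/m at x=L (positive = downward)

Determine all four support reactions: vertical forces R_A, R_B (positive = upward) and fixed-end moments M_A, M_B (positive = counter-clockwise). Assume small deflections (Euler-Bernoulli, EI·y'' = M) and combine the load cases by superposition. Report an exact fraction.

Load 1 — applied couple M₀=19 kN·m at a=3 m (b=L-a=3):
  R_A = 6M₀ab/L³ = 6·19·3·3/6³ = 19/4 kN
  M_A = M₀b(2a-b)/L² = 19·3·(2·3-3)/6² = 19/4 kN·m
  R_B = -6M₀ab/L³ = -6·19·3·3/6³ = -19/4 kN
  M_B = M₀a(2b-a)/L² = 19·3·(2·3-3)/6² = 19/4 kN·m
Load 2 — uniform load w=-20 kN/m over full span:
  R_A = wL/2 = (-20)·6/2 = -60 kN
  M_A = wL²/12 = (-20)·6²/12 = -60 kN·m
  R_B = wL/2 = (-20)·6/2 = -60 kN
  M_B = -wL²/12 = -(-20)·6²/12 = 60 kN·m
Load 3 — point force P=14 kN at a=4 m (b=L-a=2):
  R_A = Pb²(3a+b)/L³ = 14·2²·(3·4+2)/6³ = 98/27 kN
  M_A = Pab²/L² = 14·4·2²/6² = 56/9 kN·m
  R_B = Pa²(a+3b)/L³ = 14·4²·(4+3·2)/6³ = 280/27 kN
  M_B = -Pa²b/L² = -14·4²·2/6² = -112/9 kN·m
Load 4 — triangular load w₀=-16 kN/m (0→w₀ over full span):
  R_A = 3w₀L/20 = 3·(-16)·6/20 = -72/5 kN
  M_A = w₀L²/30 = (-16)·6²/30 = -96/5 kN·m
  R_B = 7w₀L/20 = 7·(-16)·6/20 = -168/5 kN
  M_B = -w₀L²/20 = -(-16)·6²/20 = 144/5 kN·m
Superposition: R_A = -35651/540 kN, M_A = -12281/180 kN·m, R_B = -47509/540 kN, M_B = 14599/180 kN·m

R_A = -35651/540 kN, M_A = -12281/180 kN·m, R_B = -47509/540 kN, M_B = 14599/180 kN·m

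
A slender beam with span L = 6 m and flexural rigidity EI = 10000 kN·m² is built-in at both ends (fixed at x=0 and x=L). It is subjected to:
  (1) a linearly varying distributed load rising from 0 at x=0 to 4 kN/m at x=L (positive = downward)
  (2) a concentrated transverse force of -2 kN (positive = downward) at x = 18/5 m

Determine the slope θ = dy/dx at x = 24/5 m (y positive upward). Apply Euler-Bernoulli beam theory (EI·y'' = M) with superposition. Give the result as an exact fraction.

θ(24/5) = 1989/7812500 rad

Load 1 — triangular load w₀=4 kN/m (0→w₀ over full span):
  θ_1 = -w₀(2x(L-x)(L-2x)(x+2L)+x²(L-x)²)/(120LEI) = -4·(2·(24/5)·(6-(24/5))·(6-2·(24/5))·((24/5)+2·6)+(24/5)²·(6-(24/5))²)/(120·6·10000) = 144/390625 rad
Load 2 — point force P=-2 kN at a=18/5 m (b=L-a=12/5):
  θ_2 = Pa²(L-x)(2bL-(3b+a)(L-x))/(2L³EI)  [x>a] = (-2)·(18/5)²·(6-(24/5))·(2·(12/5)·6-(3·(12/5)+(18/5))·(6-(24/5)))/(2·6³·10000) = -891/7812500 rad
Superposition: θ = Σ θ_i = 1989/7812500 rad ≈ 0.000255 rad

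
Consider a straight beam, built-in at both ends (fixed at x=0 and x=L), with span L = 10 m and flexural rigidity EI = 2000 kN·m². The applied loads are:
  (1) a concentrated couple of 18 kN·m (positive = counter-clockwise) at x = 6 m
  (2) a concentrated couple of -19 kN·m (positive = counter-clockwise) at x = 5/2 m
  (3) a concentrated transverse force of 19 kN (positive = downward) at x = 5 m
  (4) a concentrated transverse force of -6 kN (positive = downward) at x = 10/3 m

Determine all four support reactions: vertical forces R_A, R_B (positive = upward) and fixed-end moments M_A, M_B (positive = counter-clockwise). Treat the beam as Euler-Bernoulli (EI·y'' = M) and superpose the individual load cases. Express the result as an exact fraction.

R_A = 99181/18000 kN, M_A = 87061/3600 kN·m, R_B = 134819/18000 kN, M_B = -83099/3600 kN·m

Load 1 — applied couple M₀=18 kN·m at a=6 m (b=L-a=4):
  R_A = 6M₀ab/L³ = 6·18·6·4/10³ = 324/125 kN
  M_A = M₀b(2a-b)/L² = 18·4·(2·6-4)/10² = 144/25 kN·m
  R_B = -6M₀ab/L³ = -6·18·6·4/10³ = -324/125 kN
  M_B = M₀a(2b-a)/L² = 18·6·(2·4-6)/10² = 54/25 kN·m
Load 2 — applied couple M₀=-19 kN·m at a=5/2 m (b=L-a=15/2):
  R_A = 6M₀ab/L³ = 6·(-19)·(5/2)·(15/2)/10³ = -171/80 kN
  M_A = M₀b(2a-b)/L² = (-19)·(15/2)·(2·(5/2)-(15/2))/10² = 57/16 kN·m
  R_B = -6M₀ab/L³ = -6·(-19)·(5/2)·(15/2)/10³ = 171/80 kN
  M_B = M₀a(2b-a)/L² = (-19)·(5/2)·(2·(15/2)-(5/2))/10² = -95/16 kN·m
Load 3 — point force P=19 kN at a=5 m (b=L-a=5):
  R_A = Pb²(3a+b)/L³ = 19·5²·(3·5+5)/10³ = 19/2 kN
  M_A = Pab²/L² = 19·5·5²/10² = 95/4 kN·m
  R_B = Pa²(a+3b)/L³ = 19·5²·(5+3·5)/10³ = 19/2 kN
  M_B = -Pa²b/L² = -19·5²·5/10² = -95/4 kN·m
Load 4 — point force P=-6 kN at a=10/3 m (b=L-a=20/3):
  R_A = Pb²(3a+b)/L³ = (-6)·(20/3)²·(3·(10/3)+(20/3))/10³ = -40/9 kN
  M_A = Pab²/L² = (-6)·(10/3)·(20/3)²/10² = -80/9 kN·m
  R_B = Pa²(a+3b)/L³ = (-6)·(10/3)²·((10/3)+3·(20/3))/10³ = -14/9 kN
  M_B = -Pa²b/L² = -(-6)·(10/3)²·(20/3)/10² = 40/9 kN·m
Superposition: R_A = 99181/18000 kN, M_A = 87061/3600 kN·m, R_B = 134819/18000 kN, M_B = -83099/3600 kN·m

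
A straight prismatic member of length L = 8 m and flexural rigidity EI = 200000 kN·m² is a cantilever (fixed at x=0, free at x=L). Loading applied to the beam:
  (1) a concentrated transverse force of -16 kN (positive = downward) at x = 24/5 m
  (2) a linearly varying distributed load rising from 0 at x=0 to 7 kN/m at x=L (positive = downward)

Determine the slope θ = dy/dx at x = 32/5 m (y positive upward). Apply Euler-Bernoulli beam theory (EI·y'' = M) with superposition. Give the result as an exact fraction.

Load 1 — point force P=-16 kN at a=24/5 m (b=L-a=16/5):
  θ_1 = -Pa²/(2EI)  [x>a] = -(-16)·(24/5)²/(2·200000) = 72/78125 rad
Load 2 — triangular load w₀=7 kN/m (0→w₀ over full span):
  θ_2 = (w₀Lx²/4-w₀L²x/3-w₀x⁴/(24L))/EI = (7·8·(32/5)²/4-7·8²·(32/5)/3-7·(32/5)⁴/(24·8))/200000 = -12992/5859375 rad
Superposition: θ = Σ θ_i = -7592/5859375 rad ≈ -0.001296 rad

θ(32/5) = -7592/5859375 rad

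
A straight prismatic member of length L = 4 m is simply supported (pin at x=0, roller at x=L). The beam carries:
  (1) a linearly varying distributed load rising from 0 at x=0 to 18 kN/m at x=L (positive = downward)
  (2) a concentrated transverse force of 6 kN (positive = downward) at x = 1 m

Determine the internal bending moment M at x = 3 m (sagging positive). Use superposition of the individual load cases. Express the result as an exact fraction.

Load 1 — triangular load w₀=18 kN/m (0→w₀ over full span):
  M_1 = w₀Lx/6 - w₀x³/(6L) = 18·4·3/6 - 18·3³/(6·4) = 63/4 kN·m
Load 2 — point force P=6 kN at a=1 m (b=L-a=3):
  M_2 = Pa(L-x)/L  [x>a] = 6·1·(4-3)/4 = 3/2 kN·m
Superposition: M = Σ M_i = 69/4 kN·m ≈ 17.250000 kN·m

M(3) = 69/4 kN·m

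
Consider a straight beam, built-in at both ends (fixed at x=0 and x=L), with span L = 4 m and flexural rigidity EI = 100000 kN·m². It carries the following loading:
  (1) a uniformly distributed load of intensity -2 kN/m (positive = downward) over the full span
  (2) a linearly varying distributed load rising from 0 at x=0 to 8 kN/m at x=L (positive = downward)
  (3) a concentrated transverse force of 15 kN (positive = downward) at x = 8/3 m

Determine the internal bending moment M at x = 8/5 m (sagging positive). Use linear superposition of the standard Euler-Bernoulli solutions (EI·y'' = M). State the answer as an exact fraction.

M(8/5) = 2984/1125 kN·m

Load 1 — uniform load w=-2 kN/m over full span:
  M_1 = wLx/2 - wL²/12 - wx²/2 = (-2)·4·(8/5)/2 - (-2)·4²/12 - (-2)·(8/5)²/2 = -88/75 kN·m
Load 2 — triangular load w₀=8 kN/m (0→w₀ over full span):
  M_2 = 3w₀Lx/20 - w₀L²/30 - w₀x³/(6L) = 3·8·4·(8/5)/20 - 8·4²/30 - 8·(8/5)³/(6·4) = 256/125 kN·m
Load 3 — point force P=15 kN at a=8/3 m (b=L-a=4/3):
  M_3 = Pb²(3a+b)x/L³ - Pab²/L²  [x≤a] = 15·(4/3)²·(3·(8/3)+(4/3))·(8/5)/4³ - 15·(8/3)·(4/3)²/4² = 16/9 kN·m
Superposition: M = Σ M_i = 2984/1125 kN·m ≈ 2.652444 kN·m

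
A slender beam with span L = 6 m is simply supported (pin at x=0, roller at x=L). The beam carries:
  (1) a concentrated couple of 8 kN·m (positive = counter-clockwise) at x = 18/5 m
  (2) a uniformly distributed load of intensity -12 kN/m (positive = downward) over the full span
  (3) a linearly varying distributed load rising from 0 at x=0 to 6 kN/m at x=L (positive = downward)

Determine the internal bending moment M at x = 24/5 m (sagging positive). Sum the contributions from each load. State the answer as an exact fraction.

M(24/5) = -3224/125 kN·m

Load 1 — applied couple M₀=8 kN·m at a=18/5 m (b=L-a=12/5):
  M_1 = M₀x/L - M₀  [x>a] = 8·(24/5)/6 - 8 = -8/5 kN·m
Load 2 — uniform load w=-12 kN/m over full span:
  M_2 = wx(L-x)/2 = (-12)·(24/5)·(6-(24/5))/2 = -864/25 kN·m
Load 3 — triangular load w₀=6 kN/m (0→w₀ over full span):
  M_3 = w₀Lx/6 - w₀x³/(6L) = 6·6·(24/5)/6 - 6·(24/5)³/(6·6) = 1296/125 kN·m
Superposition: M = Σ M_i = -3224/125 kN·m ≈ -25.792000 kN·m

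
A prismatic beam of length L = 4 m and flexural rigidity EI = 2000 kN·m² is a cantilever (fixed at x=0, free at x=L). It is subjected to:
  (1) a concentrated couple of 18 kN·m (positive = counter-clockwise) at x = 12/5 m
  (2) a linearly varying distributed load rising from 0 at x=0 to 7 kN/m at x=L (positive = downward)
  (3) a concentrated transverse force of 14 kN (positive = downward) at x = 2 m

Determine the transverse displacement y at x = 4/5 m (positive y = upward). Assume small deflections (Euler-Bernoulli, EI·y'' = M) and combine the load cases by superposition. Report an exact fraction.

Load 1 — applied couple M₀=18 kN·m at a=12/5 m (b=L-a=8/5):
  y_1 = M₀x²/(2EI)  [x≤a] = 18·(4/5)²/(2·2000) = 9/3125 m
Load 2 — triangular load w₀=7 kN/m (0→w₀ over full span):
  y_2 = (w₀Lx³/12-w₀L²x²/6-w₀x⁵/(120L))/EI = (7·4·(4/5)³/12-7·4²·(4/5)²/6-7·(4/5)⁵/(120·4))/2000 = -31514/5859375 m
Load 3 — point force P=14 kN at a=2 m (b=L-a=2):
  y_3 = -Px²(3a-x)/(6EI)  [x≤a] = -14·(4/5)²·(3·2-(4/5))/(6·2000) = -182/46875 m
Superposition: y = Σ y_i = -12463/1953125 m ≈ -0.006381 m

y(4/5) = -12463/1953125 m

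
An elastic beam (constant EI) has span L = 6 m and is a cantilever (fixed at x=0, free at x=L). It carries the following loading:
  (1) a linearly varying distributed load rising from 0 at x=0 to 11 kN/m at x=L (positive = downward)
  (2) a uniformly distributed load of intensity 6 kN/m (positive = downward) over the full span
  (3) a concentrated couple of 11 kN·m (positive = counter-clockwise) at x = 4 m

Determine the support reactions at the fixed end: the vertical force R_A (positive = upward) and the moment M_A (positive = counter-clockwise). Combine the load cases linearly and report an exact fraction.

Load 1 — triangular load w₀=11 kN/m (0→w₀ over full span):
  R_A = w₀L/2 = 11·6/2 = 33 kN
  M_A = w₀L²/3 = 11·6²/3 = 132 kN·m
Load 2 — uniform load w=6 kN/m over full span:
  R_A = wL = 6·6 = 36 kN
  M_A = wL²/2 = 6·6²/2 = 108 kN·m
Load 3 — applied couple M₀=11 kN·m at a=4 m (b=L-a=2):
  R_A = 0 kN
  M_A = -M₀ = -11 kN·m
Superposition: R_A = 69 kN, M_A = 229 kN·m

R_A = 69 kN, M_A = 229 kN·m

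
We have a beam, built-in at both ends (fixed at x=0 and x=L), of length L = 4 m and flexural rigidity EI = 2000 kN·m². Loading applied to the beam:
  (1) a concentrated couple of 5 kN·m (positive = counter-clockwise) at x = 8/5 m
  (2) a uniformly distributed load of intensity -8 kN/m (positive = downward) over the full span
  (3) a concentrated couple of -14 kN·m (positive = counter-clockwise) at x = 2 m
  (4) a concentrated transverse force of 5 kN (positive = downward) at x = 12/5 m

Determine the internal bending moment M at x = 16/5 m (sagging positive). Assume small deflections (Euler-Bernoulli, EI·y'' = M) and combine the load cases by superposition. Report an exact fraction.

M(16/5) = 749/750 kN·m

Load 1 — applied couple M₀=5 kN·m at a=8/5 m (b=L-a=12/5):
  M_1 = R_Ax - M_A - M₀  [x>a] with R_A=9/5, M_A=3/5 = (9/5)·(16/5) - (3/5) - 5 = 4/25 kN·m
Load 2 — uniform load w=-8 kN/m over full span:
  M_2 = wLx/2 - wL²/12 - wx²/2 = (-8)·4·(16/5)/2 - (-8)·4²/12 - (-8)·(16/5)²/2 = 32/75 kN·m
Load 3 — applied couple M₀=-14 kN·m at a=2 m (b=L-a=2):
  M_3 = R_Ax - M_A - M₀  [x>a] with R_A=-21/4, M_A=-7/2 = (-21/4)·(16/5) - (-7/2) - (-14) = 7/10 kN·m
Load 4 — point force P=5 kN at a=12/5 m (b=L-a=8/5):
  M_4 = Pa²(a+3b)(L-x)/L³ - Pa²b/L²  [x>a] = 5·(12/5)²·((12/5)+3·(8/5))·(4-(16/5))/4³ - 5·(12/5)²·(8/5)/4² = -36/125 kN·m
Superposition: M = Σ M_i = 749/750 kN·m ≈ 0.998667 kN·m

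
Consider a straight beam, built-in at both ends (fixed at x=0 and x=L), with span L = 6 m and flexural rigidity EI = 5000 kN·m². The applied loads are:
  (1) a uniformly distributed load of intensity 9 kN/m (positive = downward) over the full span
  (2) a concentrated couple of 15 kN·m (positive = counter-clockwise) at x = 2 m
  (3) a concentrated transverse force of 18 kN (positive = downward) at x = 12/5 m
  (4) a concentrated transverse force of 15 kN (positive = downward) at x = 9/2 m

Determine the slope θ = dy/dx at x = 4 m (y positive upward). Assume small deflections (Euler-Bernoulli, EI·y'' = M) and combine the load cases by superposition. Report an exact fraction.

θ(4) = 55817/15000000 rad

Load 1 — uniform load w=9 kN/m over full span:
  θ_1 = -wx(L-x)(L-2x)/(12EI) = -9·4·(6-4)·(6-2·4)/(12·5000) = 3/1250 rad
Load 2 — applied couple M₀=15 kN·m at a=2 m (b=L-a=4):
  θ_2 = (R_Ax²/2 - M_Ax - M₀(x-a))/EI  [x>a] with R_A=10/3, M_A=0 = ((10/3)·4²/2 - 0·4 - 15·(4-2))/5000 = -1/1500 rad
Load 3 — point force P=18 kN at a=12/5 m (b=L-a=18/5):
  θ_3 = Pa²(L-x)(2bL-(3b+a)(L-x))/(2L³EI)  [x>a] = 18·(12/5)²·(6-4)·(2·(18/5)·6-(3·(18/5)+(12/5))·(6-4))/(2·6³·5000) = 126/78125 rad
Load 4 — point force P=15 kN at a=9/2 m (b=L-a=3/2):
  θ_4 = -Pb²x(2aL-(3a+b)x)/(2L³EI)  [x≤a] = -15·(3/2)²·4·(2·(9/2)·6-(3·(9/2)+(3/2))·4)/(2·6³·5000) = 3/8000 rad
Superposition: θ = Σ θ_i = 55817/15000000 rad ≈ 0.003721 rad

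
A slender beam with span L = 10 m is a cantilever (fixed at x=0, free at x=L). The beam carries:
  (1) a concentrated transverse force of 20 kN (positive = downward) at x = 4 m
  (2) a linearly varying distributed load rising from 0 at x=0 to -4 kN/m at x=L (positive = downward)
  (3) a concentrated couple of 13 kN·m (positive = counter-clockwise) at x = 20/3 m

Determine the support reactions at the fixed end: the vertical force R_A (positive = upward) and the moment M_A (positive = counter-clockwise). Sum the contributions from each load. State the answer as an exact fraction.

Load 1 — point force P=20 kN at a=4 m (b=L-a=6):
  R_A = P = 20 kN
  M_A = Pa = 20·4 = 80 kN·m
Load 2 — triangular load w₀=-4 kN/m (0→w₀ over full span):
  R_A = w₀L/2 = (-4)·10/2 = -20 kN
  M_A = w₀L²/3 = (-4)·10²/3 = -400/3 kN·m
Load 3 — applied couple M₀=13 kN·m at a=20/3 m (b=L-a=10/3):
  R_A = 0 kN
  M_A = -M₀ = -13 kN·m
Superposition: R_A = 0 kN, M_A = -199/3 kN·m

R_A = 0 kN, M_A = -199/3 kN·m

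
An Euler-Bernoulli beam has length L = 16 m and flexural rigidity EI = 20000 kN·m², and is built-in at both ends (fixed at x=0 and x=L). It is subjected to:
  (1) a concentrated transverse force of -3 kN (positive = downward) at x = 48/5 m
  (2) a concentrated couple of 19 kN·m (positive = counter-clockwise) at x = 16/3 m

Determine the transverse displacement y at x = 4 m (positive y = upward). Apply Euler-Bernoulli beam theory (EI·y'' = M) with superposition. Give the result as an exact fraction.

y(4) = 239/112500 m

Load 1 — point force P=-3 kN at a=48/5 m (b=L-a=32/5):
  y_1 = -Pb²x²(3aL-(3a+b)x)/(6L³EI)  [x≤a] = -(-3)·(32/5)²·4²·(3·(48/5)·16-(3·(48/5)+(32/5))·4)/(6·16³·20000) = 4/3125 m
Load 2 — applied couple M₀=19 kN·m at a=16/3 m (b=L-a=32/3):
  y_2 = (R_Ax³/6 - M_Ax²/2)/EI  [x≤a] with R_A=19/12, M_A=0 = ((19/12)·4³/6 - 0·4²/2)/20000 = 19/22500 m
Superposition: y = Σ y_i = 239/112500 m ≈ 0.002124 m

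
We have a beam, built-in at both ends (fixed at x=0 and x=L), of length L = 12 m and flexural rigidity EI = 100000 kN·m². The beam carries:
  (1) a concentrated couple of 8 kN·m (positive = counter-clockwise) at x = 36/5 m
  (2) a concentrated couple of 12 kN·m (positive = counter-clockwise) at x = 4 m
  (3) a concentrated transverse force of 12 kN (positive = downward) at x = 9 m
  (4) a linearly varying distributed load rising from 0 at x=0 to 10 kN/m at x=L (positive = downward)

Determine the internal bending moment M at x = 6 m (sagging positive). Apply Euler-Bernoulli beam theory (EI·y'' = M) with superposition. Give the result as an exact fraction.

Load 1 — applied couple M₀=8 kN·m at a=36/5 m (b=L-a=24/5):
  M_1 = R_Ax - M_A  [x≤a] with R_A=24/25, M_A=64/25 = (24/25)·6 - (64/25) = 16/5 kN·m
Load 2 — applied couple M₀=12 kN·m at a=4 m (b=L-a=8):
  M_2 = R_Ax - M_A - M₀  [x>a] with R_A=4/3, M_A=0 = (4/3)·6 - 0 - 12 = -4 kN·m
Load 3 — point force P=12 kN at a=9 m (b=L-a=3):
  M_3 = Pb²(3a+b)x/L³ - Pab²/L²  [x≤a] = 12·3²·(3·9+3)·6/12³ - 12·9·3²/12² = 9/2 kN·m
Load 4 — triangular load w₀=10 kN/m (0→w₀ over full span):
  M_4 = 3w₀Lx/20 - w₀L²/30 - w₀x³/(6L) = 3·10·12·6/20 - 10·12²/30 - 10·6³/(6·12) = 30 kN·m
Superposition: M = Σ M_i = 337/10 kN·m ≈ 33.700000 kN·m

M(6) = 337/10 kN·m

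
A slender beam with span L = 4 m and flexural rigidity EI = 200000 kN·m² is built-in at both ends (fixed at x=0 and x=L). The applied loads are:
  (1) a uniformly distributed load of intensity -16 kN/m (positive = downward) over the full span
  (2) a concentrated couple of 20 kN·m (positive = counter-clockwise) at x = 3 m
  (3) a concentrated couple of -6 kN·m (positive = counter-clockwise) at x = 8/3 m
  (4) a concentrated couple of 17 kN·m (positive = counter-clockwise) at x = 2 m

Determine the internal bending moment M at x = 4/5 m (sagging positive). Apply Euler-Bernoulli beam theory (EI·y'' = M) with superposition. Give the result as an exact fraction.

M(4/5) = 53/150 kN·m

Load 1 — uniform load w=-16 kN/m over full span:
  M_1 = wLx/2 - wL²/12 - wx²/2 = (-16)·4·(4/5)/2 - (-16)·4²/12 - (-16)·(4/5)²/2 = 64/75 kN·m
Load 2 — applied couple M₀=20 kN·m at a=3 m (b=L-a=1):
  M_2 = R_Ax - M_A  [x≤a] with R_A=45/8, M_A=25/4 = (45/8)·(4/5) - (25/4) = -7/4 kN·m
Load 3 — applied couple M₀=-6 kN·m at a=8/3 m (b=L-a=4/3):
  M_3 = R_Ax - M_A  [x≤a] with R_A=-2, M_A=-2 = (-2)·(4/5) - (-2) = 2/5 kN·m
Load 4 — applied couple M₀=17 kN·m at a=2 m (b=L-a=2):
  M_4 = R_Ax - M_A  [x≤a] with R_A=51/8, M_A=17/4 = (51/8)·(4/5) - (17/4) = 17/20 kN·m
Superposition: M = Σ M_i = 53/150 kN·m ≈ 0.353333 kN·m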